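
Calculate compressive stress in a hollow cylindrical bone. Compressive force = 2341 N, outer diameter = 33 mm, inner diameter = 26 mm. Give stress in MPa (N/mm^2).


A = pi*(r_o^2 - r_i^2)
r_o = 16.5 mm, r_i = 13 mm
A = 324.369 mm^2
sigma = F/A = 2341 / 324.369
sigma = 7.217 MPa


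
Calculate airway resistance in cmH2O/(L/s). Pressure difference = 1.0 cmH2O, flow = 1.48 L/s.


R = dP / flow
R = 1.0 / 1.48
R = 0.6757 cmH2O/(L/s)


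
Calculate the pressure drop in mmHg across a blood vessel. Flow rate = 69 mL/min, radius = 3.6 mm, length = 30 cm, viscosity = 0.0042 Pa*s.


dP = 8*mu*L*Q / (pi*r^4)
Q = 69 mL/min = 1.15e-06 m^3/s
dP = 21.9684 Pa = 21.9684 / 133.322 mmHg = 0.1648 mmHg


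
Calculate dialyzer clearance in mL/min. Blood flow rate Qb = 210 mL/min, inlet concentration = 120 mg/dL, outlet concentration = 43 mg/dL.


K = Qb * (Cb_in - Cb_out) / Cb_in
K = 210 * (120 - 43) / 120
K = 134.8 mL/min


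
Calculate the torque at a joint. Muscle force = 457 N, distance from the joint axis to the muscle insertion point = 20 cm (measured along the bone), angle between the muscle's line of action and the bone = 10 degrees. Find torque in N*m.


Torque = F * d * sin(theta)   (moment arm = d*sin(theta))
d = 20 cm = 0.2 m
Torque = 457 * 0.2 * sin(10)
Torque = 15.87 N*m


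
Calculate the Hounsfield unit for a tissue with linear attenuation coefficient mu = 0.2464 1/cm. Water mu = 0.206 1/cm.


HU = ((mu_tissue - mu_water) / mu_water) * 1000
HU = ((0.2464 - 0.206) / 0.206) * 1000
HU = 196.1


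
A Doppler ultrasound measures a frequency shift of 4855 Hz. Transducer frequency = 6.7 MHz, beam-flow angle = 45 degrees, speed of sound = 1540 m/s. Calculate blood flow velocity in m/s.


v = fd * c / (2 * f0 * cos(theta))
v = 4855 * 1540 / (2 * 6.7000e+06 * cos(45))
v = 0.7891 m/s


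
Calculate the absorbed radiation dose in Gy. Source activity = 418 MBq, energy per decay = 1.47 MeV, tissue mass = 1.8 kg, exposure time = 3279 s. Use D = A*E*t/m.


A = 418 MBq = 4.1800e+08 Bq
E = 1.47 MeV = 2.35494e-13 J
D = A*E*t/m = 4.1800e+08*2.35494e-13*3279/1.8
D = 0.1793 Gy


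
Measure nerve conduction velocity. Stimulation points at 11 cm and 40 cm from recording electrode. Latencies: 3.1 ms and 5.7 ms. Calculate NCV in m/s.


Distance = (40 - 11) / 100 = 0.29 m
dt = (5.7 - 3.1) / 1000 = 0.0026 s
NCV = dist / dt = 111.5 m/s


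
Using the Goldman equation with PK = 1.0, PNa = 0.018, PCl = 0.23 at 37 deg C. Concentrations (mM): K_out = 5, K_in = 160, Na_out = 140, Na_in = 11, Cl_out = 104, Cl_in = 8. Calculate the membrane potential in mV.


Vm = (RT/F)*ln((PK*Ko + PNa*Nao + PCl*Cli)/(PK*Ki + PNa*Nai + PCl*Clo))
Numer = 9.36, Denom = 184.118
Vm = -79.62 mV


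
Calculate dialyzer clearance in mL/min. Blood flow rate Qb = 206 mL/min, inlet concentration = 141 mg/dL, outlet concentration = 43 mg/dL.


K = Qb * (Cb_in - Cb_out) / Cb_in
K = 206 * (141 - 43) / 141
K = 143.2 mL/min


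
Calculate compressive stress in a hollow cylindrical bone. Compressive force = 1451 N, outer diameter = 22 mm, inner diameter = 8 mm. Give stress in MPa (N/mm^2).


A = pi*(r_o^2 - r_i^2)
r_o = 11 mm, r_i = 4 mm
A = 329.867 mm^2
sigma = F/A = 1451 / 329.867
sigma = 4.399 MPa


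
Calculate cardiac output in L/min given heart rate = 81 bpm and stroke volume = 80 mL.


CO = HR * SV
CO = 81 * 80 / 1000
CO = 6.48 L/min


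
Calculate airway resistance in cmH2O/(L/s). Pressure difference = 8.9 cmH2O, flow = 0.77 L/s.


R = dP / flow
R = 8.9 / 0.77
R = 11.56 cmH2O/(L/s)


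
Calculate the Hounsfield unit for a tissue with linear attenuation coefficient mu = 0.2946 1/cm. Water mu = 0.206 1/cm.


HU = ((mu_tissue - mu_water) / mu_water) * 1000
HU = ((0.2946 - 0.206) / 0.206) * 1000
HU = 430.1


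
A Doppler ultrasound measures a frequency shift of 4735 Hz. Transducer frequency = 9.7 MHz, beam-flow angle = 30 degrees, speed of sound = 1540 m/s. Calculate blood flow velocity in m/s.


v = fd * c / (2 * f0 * cos(theta))
v = 4735 * 1540 / (2 * 9.7000e+06 * cos(30))
v = 0.434 m/s


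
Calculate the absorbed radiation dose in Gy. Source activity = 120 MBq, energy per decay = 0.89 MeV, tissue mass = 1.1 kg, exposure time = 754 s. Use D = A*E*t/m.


A = 120 MBq = 1.2000e+08 Bq
E = 0.89 MeV = 1.42578e-13 J
D = A*E*t/m = 1.2000e+08*1.42578e-13*754/1.1
D = 0.01173 Gy


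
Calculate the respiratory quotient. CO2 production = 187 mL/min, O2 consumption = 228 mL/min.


RQ = VCO2 / VO2
RQ = 187 / 228
RQ = 0.8202


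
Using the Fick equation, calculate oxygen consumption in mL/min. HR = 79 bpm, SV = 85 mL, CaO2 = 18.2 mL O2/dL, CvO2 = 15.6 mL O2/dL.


CO = HR*SV = 79*85/1000 = 6.715 L/min
a-v O2 diff = 18.2 - 15.6 = 2.6 mL/dL
VO2 = CO * (CaO2-CvO2) * 10 dL/L
VO2 = 6.715 * 2.6 * 10
VO2 = 174.6 mL/min


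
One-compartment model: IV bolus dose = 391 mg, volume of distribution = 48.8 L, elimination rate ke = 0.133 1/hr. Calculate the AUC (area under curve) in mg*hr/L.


C0 = Dose/Vd = 391/48.8 = 8.0123 mg/L
AUC = C0/ke = 8.0123/0.133
AUC = 60.24 mg*hr/L


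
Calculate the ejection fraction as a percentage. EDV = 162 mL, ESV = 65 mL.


SV = EDV - ESV = 162 - 65 = 97 mL
EF = SV/EDV * 100 = 97/162 * 100
EF = 59.88%


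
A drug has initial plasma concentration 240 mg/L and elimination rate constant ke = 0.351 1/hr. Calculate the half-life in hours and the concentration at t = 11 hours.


t_half = ln(2) / ke = 0.693147 / 0.351 = 1.975 hr
C(t) = C0 * exp(-ke*t) = 240 * exp(-0.351*11)
C(11) = 5.051 mg/L


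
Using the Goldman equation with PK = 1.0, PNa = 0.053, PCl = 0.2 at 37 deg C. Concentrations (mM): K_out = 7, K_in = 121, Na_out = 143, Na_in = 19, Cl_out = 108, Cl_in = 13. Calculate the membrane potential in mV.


Vm = (RT/F)*ln((PK*Ko + PNa*Nao + PCl*Cli)/(PK*Ki + PNa*Nai + PCl*Clo))
Numer = 17.179, Denom = 143.607
Vm = -56.75 mV


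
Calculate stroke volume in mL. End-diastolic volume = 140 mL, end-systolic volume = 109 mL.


SV = EDV - ESV
SV = 140 - 109
SV = 31 mL


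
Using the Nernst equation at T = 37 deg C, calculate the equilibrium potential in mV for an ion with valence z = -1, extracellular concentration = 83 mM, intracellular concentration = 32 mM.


E = (RT/(zF)) * ln(C_out/C_in)
T = 37 + 273.15 = 310.15 K
E = (8.314 * 310.15 / (-1 * 96485)) * ln(83/32)
E = -25.47 mV


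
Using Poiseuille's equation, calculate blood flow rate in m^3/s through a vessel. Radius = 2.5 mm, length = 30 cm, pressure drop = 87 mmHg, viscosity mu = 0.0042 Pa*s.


Q = pi*r^4*dP / (8*mu*L)
r = 0.0025 m, L = 0.3 m
dP = 87 mmHg = 11599.014 Pa
Q = 1.4121e-04 m^3/s


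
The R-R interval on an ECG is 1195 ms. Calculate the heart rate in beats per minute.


HR = 60 / RR_interval(s)
RR = 1195 ms = 1.195 s
HR = 60 / 1.195 = 50.21 bpm


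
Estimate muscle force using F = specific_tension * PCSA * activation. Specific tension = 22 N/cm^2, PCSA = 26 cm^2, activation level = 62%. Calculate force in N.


F = sigma * PCSA * activation
F = 22 * 26 * 0.62
F = 354.6 N


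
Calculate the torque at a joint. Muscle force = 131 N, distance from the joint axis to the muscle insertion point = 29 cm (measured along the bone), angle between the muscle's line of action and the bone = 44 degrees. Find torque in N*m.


Torque = F * d * sin(theta)   (moment arm = d*sin(theta))
d = 29 cm = 0.29 m
Torque = 131 * 0.29 * sin(44)
Torque = 26.39 N*m


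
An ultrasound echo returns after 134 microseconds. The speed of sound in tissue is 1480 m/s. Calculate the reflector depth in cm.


depth = c * t / 2
t = 134 us = 1.3400e-04 s
depth = 1480 * 1.3400e-04 / 2
depth = 0.09916 m = 9.916 cm


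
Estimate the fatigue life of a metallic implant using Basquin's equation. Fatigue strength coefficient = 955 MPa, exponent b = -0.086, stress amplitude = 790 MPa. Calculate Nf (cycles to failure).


sigma_a = sigma_f' * (2Nf)^b
2Nf = (sigma_a/sigma_f')^(1/b)
2Nf = (790/955)^(1/-0.086)
2Nf = 9.0753571
Nf = 4.538


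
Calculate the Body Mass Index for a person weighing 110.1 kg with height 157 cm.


BMI = weight / height^2
height = 157 cm = 1.57 m
BMI = 110.1 / 1.57^2
BMI = 44.67 kg/m^2


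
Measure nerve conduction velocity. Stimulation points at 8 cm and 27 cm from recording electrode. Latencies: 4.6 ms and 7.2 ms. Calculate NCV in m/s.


Distance = (27 - 8) / 100 = 0.19 m
dt = (7.2 - 4.6) / 1000 = 0.0026 s
NCV = dist / dt = 73.08 m/s


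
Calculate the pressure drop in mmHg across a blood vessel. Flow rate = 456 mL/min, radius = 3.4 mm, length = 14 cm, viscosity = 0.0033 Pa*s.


dP = 8*mu*L*Q / (pi*r^4)
Q = 456 mL/min = 7.6e-06 m^3/s
dP = 66.9083 Pa = 66.9083 / 133.322 mmHg = 0.5019 mmHg


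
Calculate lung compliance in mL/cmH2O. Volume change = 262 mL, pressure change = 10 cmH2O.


C = dV / dP
C = 262 / 10
C = 26.2 mL/cmH2O


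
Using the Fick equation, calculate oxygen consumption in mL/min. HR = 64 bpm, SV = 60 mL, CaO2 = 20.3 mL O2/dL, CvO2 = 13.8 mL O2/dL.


CO = HR*SV = 64*60/1000 = 3.84 L/min
a-v O2 diff = 20.3 - 13.8 = 6.5 mL/dL
VO2 = CO * (CaO2-CvO2) * 10 dL/L
VO2 = 3.84 * 6.5 * 10
VO2 = 249.6 mL/min


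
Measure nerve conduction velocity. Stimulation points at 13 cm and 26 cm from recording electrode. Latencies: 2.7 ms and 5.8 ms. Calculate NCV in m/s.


Distance = (26 - 13) / 100 = 0.13 m
dt = (5.8 - 2.7) / 1000 = 0.0031 s
NCV = dist / dt = 41.94 m/s


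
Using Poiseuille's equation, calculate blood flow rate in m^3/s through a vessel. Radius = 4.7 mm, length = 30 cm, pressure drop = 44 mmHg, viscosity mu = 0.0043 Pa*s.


Q = pi*r^4*dP / (8*mu*L)
r = 0.0047 m, L = 0.3 m
dP = 44 mmHg = 5866.168 Pa
Q = 8.7140e-04 m^3/s


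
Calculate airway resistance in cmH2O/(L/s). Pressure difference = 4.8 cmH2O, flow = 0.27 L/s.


R = dP / flow
R = 4.8 / 0.27
R = 17.78 cmH2O/(L/s)


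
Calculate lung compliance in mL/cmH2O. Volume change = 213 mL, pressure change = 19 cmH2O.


C = dV / dP
C = 213 / 19
C = 11.21 mL/cmH2O


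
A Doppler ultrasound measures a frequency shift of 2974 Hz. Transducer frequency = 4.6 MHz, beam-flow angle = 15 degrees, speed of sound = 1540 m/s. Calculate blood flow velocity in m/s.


v = fd * c / (2 * f0 * cos(theta))
v = 2974 * 1540 / (2 * 4.6000e+06 * cos(15))
v = 0.5154 m/s


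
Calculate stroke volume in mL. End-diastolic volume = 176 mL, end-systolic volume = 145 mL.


SV = EDV - ESV
SV = 176 - 145
SV = 31 mL


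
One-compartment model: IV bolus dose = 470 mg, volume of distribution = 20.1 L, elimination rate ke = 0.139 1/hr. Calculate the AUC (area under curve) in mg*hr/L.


C0 = Dose/Vd = 470/20.1 = 23.3831 mg/L
AUC = C0/ke = 23.3831/0.139
AUC = 168.2 mg*hr/L


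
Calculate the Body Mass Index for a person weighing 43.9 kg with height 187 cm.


BMI = weight / height^2
height = 187 cm = 1.87 m
BMI = 43.9 / 1.87^2
BMI = 12.55 kg/m^2


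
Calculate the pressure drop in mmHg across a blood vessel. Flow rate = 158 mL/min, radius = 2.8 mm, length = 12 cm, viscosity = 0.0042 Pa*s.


dP = 8*mu*L*Q / (pi*r^4)
Q = 158 mL/min = 2.63333e-06 m^3/s
dP = 54.9849 Pa = 54.9849 / 133.322 mmHg = 0.4124 mmHg


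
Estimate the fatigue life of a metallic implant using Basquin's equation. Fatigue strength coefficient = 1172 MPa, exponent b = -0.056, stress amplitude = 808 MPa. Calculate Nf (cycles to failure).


sigma_a = sigma_f' * (2Nf)^b
2Nf = (sigma_a/sigma_f')^(1/b)
2Nf = (808/1172)^(1/-0.056)
2Nf = 765.98236
Nf = 383


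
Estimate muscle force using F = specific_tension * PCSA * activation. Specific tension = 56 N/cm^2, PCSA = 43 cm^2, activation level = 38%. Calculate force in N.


F = sigma * PCSA * activation
F = 56 * 43 * 0.38
F = 915 N


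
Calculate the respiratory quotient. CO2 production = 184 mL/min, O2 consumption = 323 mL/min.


RQ = VCO2 / VO2
RQ = 184 / 323
RQ = 0.5697


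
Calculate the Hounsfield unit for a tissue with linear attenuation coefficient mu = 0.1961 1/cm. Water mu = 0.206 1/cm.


HU = ((mu_tissue - mu_water) / mu_water) * 1000
HU = ((0.1961 - 0.206) / 0.206) * 1000
HU = -48.06


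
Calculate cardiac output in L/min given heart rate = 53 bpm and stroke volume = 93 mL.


CO = HR * SV
CO = 53 * 93 / 1000
CO = 4.929 L/min


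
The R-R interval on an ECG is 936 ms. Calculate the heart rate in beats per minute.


HR = 60 / RR_interval(s)
RR = 936 ms = 0.936 s
HR = 60 / 0.936 = 64.1 bpm


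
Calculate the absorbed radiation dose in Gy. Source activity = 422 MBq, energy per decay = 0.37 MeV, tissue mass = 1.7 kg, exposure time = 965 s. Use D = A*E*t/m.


A = 422 MBq = 4.2200e+08 Bq
E = 0.37 MeV = 5.9274e-14 J
D = A*E*t/m = 4.2200e+08*5.9274e-14*965/1.7
D = 0.0142 Gy


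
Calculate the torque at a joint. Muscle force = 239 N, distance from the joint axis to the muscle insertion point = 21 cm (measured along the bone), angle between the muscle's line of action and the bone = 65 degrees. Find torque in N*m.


Torque = F * d * sin(theta)   (moment arm = d*sin(theta))
d = 21 cm = 0.21 m
Torque = 239 * 0.21 * sin(65)
Torque = 45.49 N*m


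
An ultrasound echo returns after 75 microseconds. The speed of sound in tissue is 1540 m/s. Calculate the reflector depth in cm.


depth = c * t / 2
t = 75 us = 7.5000e-05 s
depth = 1540 * 7.5000e-05 / 2
depth = 0.05775 m = 5.775 cm


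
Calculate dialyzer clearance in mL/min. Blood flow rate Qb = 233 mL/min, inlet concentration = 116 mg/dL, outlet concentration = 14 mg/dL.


K = Qb * (Cb_in - Cb_out) / Cb_in
K = 233 * (116 - 14) / 116
K = 204.9 mL/min


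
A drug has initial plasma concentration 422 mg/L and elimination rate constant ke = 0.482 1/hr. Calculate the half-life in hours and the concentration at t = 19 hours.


t_half = ln(2) / ke = 0.693147 / 0.482 = 1.438 hr
C(t) = C0 * exp(-ke*t) = 422 * exp(-0.482*19)
C(19) = 0.04447 mg/L


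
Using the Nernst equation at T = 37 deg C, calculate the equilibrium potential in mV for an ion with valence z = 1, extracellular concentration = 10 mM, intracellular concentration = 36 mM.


E = (RT/(zF)) * ln(C_out/C_in)
T = 37 + 273.15 = 310.15 K
E = (8.314 * 310.15 / (1 * 96485)) * ln(10/36)
E = -34.23 mV


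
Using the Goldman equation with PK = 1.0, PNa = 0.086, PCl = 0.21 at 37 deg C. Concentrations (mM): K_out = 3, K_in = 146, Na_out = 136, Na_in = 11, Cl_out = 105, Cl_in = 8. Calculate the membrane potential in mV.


Vm = (RT/F)*ln((PK*Ko + PNa*Nao + PCl*Cli)/(PK*Ki + PNa*Nai + PCl*Clo))
Numer = 16.376, Denom = 168.996
Vm = -62.38 mV


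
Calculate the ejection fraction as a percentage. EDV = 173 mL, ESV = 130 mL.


SV = EDV - ESV = 173 - 130 = 43 mL
EF = SV/EDV * 100 = 43/173 * 100
EF = 24.86%


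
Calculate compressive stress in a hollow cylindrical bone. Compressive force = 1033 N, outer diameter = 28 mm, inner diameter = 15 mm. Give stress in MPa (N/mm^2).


A = pi*(r_o^2 - r_i^2)
r_o = 14 mm, r_i = 7.5 mm
A = 439.038 mm^2
sigma = F/A = 1033 / 439.038
sigma = 2.353 MPa


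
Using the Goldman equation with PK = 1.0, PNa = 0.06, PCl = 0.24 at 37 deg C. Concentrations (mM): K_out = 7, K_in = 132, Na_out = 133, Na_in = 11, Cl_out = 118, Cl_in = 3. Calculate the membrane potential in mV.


Vm = (RT/F)*ln((PK*Ko + PNa*Nao + PCl*Cli)/(PK*Ki + PNa*Nai + PCl*Clo))
Numer = 15.7, Denom = 160.98
Vm = -62.21 mV


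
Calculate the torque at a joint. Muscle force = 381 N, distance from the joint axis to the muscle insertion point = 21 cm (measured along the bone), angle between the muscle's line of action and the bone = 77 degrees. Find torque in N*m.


Torque = F * d * sin(theta)   (moment arm = d*sin(theta))
d = 21 cm = 0.21 m
Torque = 381 * 0.21 * sin(77)
Torque = 77.96 N*m


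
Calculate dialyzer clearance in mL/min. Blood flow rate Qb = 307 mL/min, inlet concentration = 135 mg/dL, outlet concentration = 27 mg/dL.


K = Qb * (Cb_in - Cb_out) / Cb_in
K = 307 * (135 - 27) / 135
K = 245.6 mL/min


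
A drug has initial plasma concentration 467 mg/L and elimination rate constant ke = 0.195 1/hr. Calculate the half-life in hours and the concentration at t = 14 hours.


t_half = ln(2) / ke = 0.693147 / 0.195 = 3.555 hr
C(t) = C0 * exp(-ke*t) = 467 * exp(-0.195*14)
C(14) = 30.46 mg/L


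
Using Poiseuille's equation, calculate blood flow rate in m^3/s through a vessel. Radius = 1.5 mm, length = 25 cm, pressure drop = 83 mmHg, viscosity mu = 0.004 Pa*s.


Q = pi*r^4*dP / (8*mu*L)
r = 0.0015 m, L = 0.25 m
dP = 83 mmHg = 11065.726 Pa
Q = 2.1999e-05 m^3/s


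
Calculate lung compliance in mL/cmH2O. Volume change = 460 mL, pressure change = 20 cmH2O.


C = dV / dP
C = 460 / 20
C = 23 mL/cmH2O


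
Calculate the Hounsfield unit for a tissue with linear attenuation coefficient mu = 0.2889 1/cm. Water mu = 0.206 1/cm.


HU = ((mu_tissue - mu_water) / mu_water) * 1000
HU = ((0.2889 - 0.206) / 0.206) * 1000
HU = 402.4


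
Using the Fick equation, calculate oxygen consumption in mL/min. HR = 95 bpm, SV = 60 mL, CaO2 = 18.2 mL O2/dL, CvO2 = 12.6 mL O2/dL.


CO = HR*SV = 95*60/1000 = 5.7 L/min
a-v O2 diff = 18.2 - 12.6 = 5.6 mL/dL
VO2 = CO * (CaO2-CvO2) * 10 dL/L
VO2 = 5.7 * 5.6 * 10
VO2 = 319.2 mL/min


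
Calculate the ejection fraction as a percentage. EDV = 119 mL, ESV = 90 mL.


SV = EDV - ESV = 119 - 90 = 29 mL
EF = SV/EDV * 100 = 29/119 * 100
EF = 24.37%


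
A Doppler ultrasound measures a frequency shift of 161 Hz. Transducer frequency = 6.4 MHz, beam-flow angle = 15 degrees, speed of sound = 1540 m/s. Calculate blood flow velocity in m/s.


v = fd * c / (2 * f0 * cos(theta))
v = 161 * 1540 / (2 * 6.4000e+06 * cos(15))
v = 0.02005 m/s


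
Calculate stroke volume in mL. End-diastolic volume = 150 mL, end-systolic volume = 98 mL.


SV = EDV - ESV
SV = 150 - 98
SV = 52 mL


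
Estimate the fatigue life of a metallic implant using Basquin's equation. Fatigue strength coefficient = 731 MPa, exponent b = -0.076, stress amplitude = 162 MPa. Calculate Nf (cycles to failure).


sigma_a = sigma_f' * (2Nf)^b
2Nf = (sigma_a/sigma_f')^(1/b)
2Nf = (162/731)^(1/-0.076)
2Nf = 4.0790347e+08
Nf = 2.0395e+08


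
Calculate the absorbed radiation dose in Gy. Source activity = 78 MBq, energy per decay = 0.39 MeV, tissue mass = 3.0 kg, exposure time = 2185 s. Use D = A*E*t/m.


A = 78 MBq = 7.8000e+07 Bq
E = 0.39 MeV = 6.2478e-14 J
D = A*E*t/m = 7.8000e+07*6.2478e-14*2185/3.0
D = 0.003549 Gy


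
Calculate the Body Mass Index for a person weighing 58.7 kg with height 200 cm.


BMI = weight / height^2
height = 200 cm = 2 m
BMI = 58.7 / 2^2
BMI = 14.68 kg/m^2


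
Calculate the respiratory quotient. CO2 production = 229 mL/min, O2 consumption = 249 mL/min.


RQ = VCO2 / VO2
RQ = 229 / 249
RQ = 0.9197


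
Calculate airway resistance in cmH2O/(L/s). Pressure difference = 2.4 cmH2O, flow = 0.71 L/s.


R = dP / flow
R = 2.4 / 0.71
R = 3.38 cmH2O/(L/s)


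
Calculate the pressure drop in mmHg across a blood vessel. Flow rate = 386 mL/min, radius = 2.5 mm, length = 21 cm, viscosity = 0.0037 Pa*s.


dP = 8*mu*L*Q / (pi*r^4)
Q = 386 mL/min = 6.43333e-06 m^3/s
dP = 325.864 Pa = 325.864 / 133.322 mmHg = 2.444 mmHg


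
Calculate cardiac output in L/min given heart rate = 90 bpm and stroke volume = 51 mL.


CO = HR * SV
CO = 90 * 51 / 1000
CO = 4.59 L/min


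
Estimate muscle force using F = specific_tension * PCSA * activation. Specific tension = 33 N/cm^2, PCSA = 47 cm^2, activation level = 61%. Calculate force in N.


F = sigma * PCSA * activation
F = 33 * 47 * 0.61
F = 946.1 N


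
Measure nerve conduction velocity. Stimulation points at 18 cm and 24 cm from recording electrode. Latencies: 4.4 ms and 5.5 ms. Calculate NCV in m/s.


Distance = (24 - 18) / 100 = 0.06 m
dt = (5.5 - 4.4) / 1000 = 0.0011 s
NCV = dist / dt = 54.55 m/s


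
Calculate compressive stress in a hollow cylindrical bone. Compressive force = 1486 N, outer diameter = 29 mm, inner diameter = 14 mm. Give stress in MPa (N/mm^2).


A = pi*(r_o^2 - r_i^2)
r_o = 14.5 mm, r_i = 7 mm
A = 506.582 mm^2
sigma = F/A = 1486 / 506.582
sigma = 2.933 MPa


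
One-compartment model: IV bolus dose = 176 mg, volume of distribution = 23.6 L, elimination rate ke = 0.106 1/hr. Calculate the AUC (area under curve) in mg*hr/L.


C0 = Dose/Vd = 176/23.6 = 7.45763 mg/L
AUC = C0/ke = 7.45763/0.106
AUC = 70.36 mg*hr/L


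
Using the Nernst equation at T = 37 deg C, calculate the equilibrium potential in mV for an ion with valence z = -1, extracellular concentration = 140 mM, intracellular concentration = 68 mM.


E = (RT/(zF)) * ln(C_out/C_in)
T = 37 + 273.15 = 310.15 K
E = (8.314 * 310.15 / (-1 * 96485)) * ln(140/68)
E = -19.3 mV


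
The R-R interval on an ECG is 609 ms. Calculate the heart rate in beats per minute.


HR = 60 / RR_interval(s)
RR = 609 ms = 0.609 s
HR = 60 / 0.609 = 98.52 bpm


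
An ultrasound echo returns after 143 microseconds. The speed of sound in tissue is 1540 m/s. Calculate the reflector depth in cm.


depth = c * t / 2
t = 143 us = 1.4300e-04 s
depth = 1540 * 1.4300e-04 / 2
depth = 0.11011 m = 11.011 cm


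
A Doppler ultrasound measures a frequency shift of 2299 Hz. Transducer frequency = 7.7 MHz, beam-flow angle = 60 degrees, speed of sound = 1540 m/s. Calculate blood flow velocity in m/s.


v = fd * c / (2 * f0 * cos(theta))
v = 2299 * 1540 / (2 * 7.7000e+06 * cos(60))
v = 0.4598 m/s


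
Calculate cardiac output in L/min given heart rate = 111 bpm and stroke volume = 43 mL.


CO = HR * SV
CO = 111 * 43 / 1000
CO = 4.773 L/min


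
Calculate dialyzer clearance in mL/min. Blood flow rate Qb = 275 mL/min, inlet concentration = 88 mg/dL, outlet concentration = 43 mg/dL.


K = Qb * (Cb_in - Cb_out) / Cb_in
K = 275 * (88 - 43) / 88
K = 140.6 mL/min


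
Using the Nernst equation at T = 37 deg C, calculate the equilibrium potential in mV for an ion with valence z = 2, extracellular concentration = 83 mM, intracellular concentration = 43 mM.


E = (RT/(zF)) * ln(C_out/C_in)
T = 37 + 273.15 = 310.15 K
E = (8.314 * 310.15 / (2 * 96485)) * ln(83/43)
E = 8.788 mV


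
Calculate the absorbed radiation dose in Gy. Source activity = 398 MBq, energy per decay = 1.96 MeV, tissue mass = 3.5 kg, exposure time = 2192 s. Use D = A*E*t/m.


A = 398 MBq = 3.9800e+08 Bq
E = 1.96 MeV = 3.13992e-13 J
D = A*E*t/m = 3.9800e+08*3.13992e-13*2192/3.5
D = 0.07827 Gy


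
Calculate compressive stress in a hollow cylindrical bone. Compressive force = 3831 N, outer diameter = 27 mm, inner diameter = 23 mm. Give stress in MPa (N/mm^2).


A = pi*(r_o^2 - r_i^2)
r_o = 13.5 mm, r_i = 11.5 mm
A = 157.08 mm^2
sigma = F/A = 3831 / 157.08
sigma = 24.39 MPa


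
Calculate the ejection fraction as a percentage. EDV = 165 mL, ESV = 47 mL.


SV = EDV - ESV = 165 - 47 = 118 mL
EF = SV/EDV * 100 = 118/165 * 100
EF = 71.52%


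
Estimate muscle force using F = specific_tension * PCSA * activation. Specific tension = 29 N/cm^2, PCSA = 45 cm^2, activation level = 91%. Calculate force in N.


F = sigma * PCSA * activation
F = 29 * 45 * 0.91
F = 1188 N


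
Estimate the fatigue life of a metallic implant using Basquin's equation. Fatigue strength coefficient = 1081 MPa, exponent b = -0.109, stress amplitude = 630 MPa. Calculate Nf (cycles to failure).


sigma_a = sigma_f' * (2Nf)^b
2Nf = (sigma_a/sigma_f')^(1/b)
2Nf = (630/1081)^(1/-0.109)
2Nf = 141.65759
Nf = 70.83


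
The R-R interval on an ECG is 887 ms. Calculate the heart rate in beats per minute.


HR = 60 / RR_interval(s)
RR = 887 ms = 0.887 s
HR = 60 / 0.887 = 67.64 bpm


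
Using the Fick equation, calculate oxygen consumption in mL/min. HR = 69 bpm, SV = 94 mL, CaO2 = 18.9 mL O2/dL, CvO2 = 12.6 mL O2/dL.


CO = HR*SV = 69*94/1000 = 6.486 L/min
a-v O2 diff = 18.9 - 12.6 = 6.3 mL/dL
VO2 = CO * (CaO2-CvO2) * 10 dL/L
VO2 = 6.486 * 6.3 * 10
VO2 = 408.6 mL/min


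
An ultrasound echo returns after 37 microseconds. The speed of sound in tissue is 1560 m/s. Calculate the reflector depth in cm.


depth = c * t / 2
t = 37 us = 3.7000e-05 s
depth = 1560 * 3.7000e-05 / 2
depth = 0.02886 m = 2.886 cm


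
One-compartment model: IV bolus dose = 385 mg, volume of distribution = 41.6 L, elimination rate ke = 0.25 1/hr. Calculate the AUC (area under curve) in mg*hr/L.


C0 = Dose/Vd = 385/41.6 = 9.25481 mg/L
AUC = C0/ke = 9.25481/0.25
AUC = 37.02 mg*hr/L


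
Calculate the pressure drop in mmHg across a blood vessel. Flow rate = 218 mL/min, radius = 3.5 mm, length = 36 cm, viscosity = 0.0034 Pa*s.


dP = 8*mu*L*Q / (pi*r^4)
Q = 218 mL/min = 3.63333e-06 m^3/s
dP = 75.4665 Pa = 75.4665 / 133.322 mmHg = 0.566 mmHg


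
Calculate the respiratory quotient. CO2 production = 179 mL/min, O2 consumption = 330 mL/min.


RQ = VCO2 / VO2
RQ = 179 / 330
RQ = 0.5424


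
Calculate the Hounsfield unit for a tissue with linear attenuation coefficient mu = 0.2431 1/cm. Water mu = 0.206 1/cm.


HU = ((mu_tissue - mu_water) / mu_water) * 1000
HU = ((0.2431 - 0.206) / 0.206) * 1000
HU = 180.1


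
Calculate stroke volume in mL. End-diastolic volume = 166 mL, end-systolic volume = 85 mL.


SV = EDV - ESV
SV = 166 - 85
SV = 81 mL


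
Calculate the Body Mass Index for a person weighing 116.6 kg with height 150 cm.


BMI = weight / height^2
height = 150 cm = 1.5 m
BMI = 116.6 / 1.5^2
BMI = 51.82 kg/m^2


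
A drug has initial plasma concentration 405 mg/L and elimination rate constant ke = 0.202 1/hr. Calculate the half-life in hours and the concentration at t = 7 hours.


t_half = ln(2) / ke = 0.693147 / 0.202 = 3.431 hr
C(t) = C0 * exp(-ke*t) = 405 * exp(-0.202*7)
C(7) = 98.48 mg/L


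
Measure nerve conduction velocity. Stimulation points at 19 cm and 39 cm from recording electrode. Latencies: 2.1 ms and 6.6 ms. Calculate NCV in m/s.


Distance = (39 - 19) / 100 = 0.2 m
dt = (6.6 - 2.1) / 1000 = 0.0045 s
NCV = dist / dt = 44.44 m/s


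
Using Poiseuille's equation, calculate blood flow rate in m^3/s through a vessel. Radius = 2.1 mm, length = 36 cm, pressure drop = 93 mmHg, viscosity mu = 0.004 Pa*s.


Q = pi*r^4*dP / (8*mu*L)
r = 0.0021 m, L = 0.36 m
dP = 93 mmHg = 12398.946 Pa
Q = 6.5760e-05 m^3/s


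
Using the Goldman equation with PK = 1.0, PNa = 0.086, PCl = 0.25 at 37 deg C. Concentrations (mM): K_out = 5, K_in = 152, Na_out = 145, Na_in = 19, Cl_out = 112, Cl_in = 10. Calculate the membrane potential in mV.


Vm = (RT/F)*ln((PK*Ko + PNa*Nao + PCl*Cli)/(PK*Ki + PNa*Nai + PCl*Clo))
Numer = 19.97, Denom = 181.634
Vm = -59 mV


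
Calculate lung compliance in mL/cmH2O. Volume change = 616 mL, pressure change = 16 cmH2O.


C = dV / dP
C = 616 / 16
C = 38.5 mL/cmH2O


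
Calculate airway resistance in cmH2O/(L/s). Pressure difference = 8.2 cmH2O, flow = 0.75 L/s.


R = dP / flow
R = 8.2 / 0.75
R = 10.93 cmH2O/(L/s)


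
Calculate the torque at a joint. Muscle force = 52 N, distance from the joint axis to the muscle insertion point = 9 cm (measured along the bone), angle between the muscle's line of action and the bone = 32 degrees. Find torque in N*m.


Torque = F * d * sin(theta)   (moment arm = d*sin(theta))
d = 9 cm = 0.09 m
Torque = 52 * 0.09 * sin(32)
Torque = 2.48 N*m


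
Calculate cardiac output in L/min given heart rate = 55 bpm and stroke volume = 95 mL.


CO = HR * SV
CO = 55 * 95 / 1000
CO = 5.225 L/min


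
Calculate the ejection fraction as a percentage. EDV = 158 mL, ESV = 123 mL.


SV = EDV - ESV = 158 - 123 = 35 mL
EF = SV/EDV * 100 = 35/158 * 100
EF = 22.15%


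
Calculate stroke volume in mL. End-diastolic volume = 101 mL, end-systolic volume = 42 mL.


SV = EDV - ESV
SV = 101 - 42
SV = 59 mL


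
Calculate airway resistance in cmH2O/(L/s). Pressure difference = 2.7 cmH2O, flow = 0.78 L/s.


R = dP / flow
R = 2.7 / 0.78
R = 3.462 cmH2O/(L/s)


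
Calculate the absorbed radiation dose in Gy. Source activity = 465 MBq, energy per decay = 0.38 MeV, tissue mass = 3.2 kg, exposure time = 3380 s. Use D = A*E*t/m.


A = 465 MBq = 4.6500e+08 Bq
E = 0.38 MeV = 6.0876e-14 J
D = A*E*t/m = 4.6500e+08*6.0876e-14*3380/3.2
D = 0.0299 Gy


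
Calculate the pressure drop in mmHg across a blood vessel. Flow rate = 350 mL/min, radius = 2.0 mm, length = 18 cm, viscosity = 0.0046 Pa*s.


dP = 8*mu*L*Q / (pi*r^4)
Q = 350 mL/min = 5.83333e-06 m^3/s
dP = 768.718 Pa = 768.718 / 133.322 mmHg = 5.766 mmHg


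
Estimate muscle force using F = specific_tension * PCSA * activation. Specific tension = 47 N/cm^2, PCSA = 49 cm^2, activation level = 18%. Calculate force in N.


F = sigma * PCSA * activation
F = 47 * 49 * 0.18
F = 414.5 N


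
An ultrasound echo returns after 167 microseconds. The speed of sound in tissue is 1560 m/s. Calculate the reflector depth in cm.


depth = c * t / 2
t = 167 us = 1.6700e-04 s
depth = 1560 * 1.6700e-04 / 2
depth = 0.13026 m = 13.026 cm


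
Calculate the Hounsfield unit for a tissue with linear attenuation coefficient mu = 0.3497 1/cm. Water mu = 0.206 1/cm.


HU = ((mu_tissue - mu_water) / mu_water) * 1000
HU = ((0.3497 - 0.206) / 0.206) * 1000
HU = 697.6


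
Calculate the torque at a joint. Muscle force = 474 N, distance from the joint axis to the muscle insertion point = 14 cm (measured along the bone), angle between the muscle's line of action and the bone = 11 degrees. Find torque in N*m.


Torque = F * d * sin(theta)   (moment arm = d*sin(theta))
d = 14 cm = 0.14 m
Torque = 474 * 0.14 * sin(11)
Torque = 12.66 N*m


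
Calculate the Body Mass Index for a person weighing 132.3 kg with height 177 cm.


BMI = weight / height^2
height = 177 cm = 1.77 m
BMI = 132.3 / 1.77^2
BMI = 42.23 kg/m^2


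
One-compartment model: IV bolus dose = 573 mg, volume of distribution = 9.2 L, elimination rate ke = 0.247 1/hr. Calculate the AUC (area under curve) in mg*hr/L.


C0 = Dose/Vd = 573/9.2 = 62.2826 mg/L
AUC = C0/ke = 62.2826/0.247
AUC = 252.2 mg*hr/L


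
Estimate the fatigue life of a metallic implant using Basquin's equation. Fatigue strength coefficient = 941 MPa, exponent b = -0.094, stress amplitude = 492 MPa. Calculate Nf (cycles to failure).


sigma_a = sigma_f' * (2Nf)^b
2Nf = (sigma_a/sigma_f')^(1/b)
2Nf = (492/941)^(1/-0.094)
2Nf = 990.84458
Nf = 495.4


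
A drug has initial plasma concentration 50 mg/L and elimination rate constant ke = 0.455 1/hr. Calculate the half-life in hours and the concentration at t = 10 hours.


t_half = ln(2) / ke = 0.693147 / 0.455 = 1.523 hr
C(t) = C0 * exp(-ke*t) = 50 * exp(-0.455*10)
C(10) = 0.5284 mg/L


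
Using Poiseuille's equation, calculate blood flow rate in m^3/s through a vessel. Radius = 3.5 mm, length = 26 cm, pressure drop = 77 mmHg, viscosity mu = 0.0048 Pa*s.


Q = pi*r^4*dP / (8*mu*L)
r = 0.0035 m, L = 0.26 m
dP = 77 mmHg = 10265.794 Pa
Q = 4.8474e-04 m^3/s


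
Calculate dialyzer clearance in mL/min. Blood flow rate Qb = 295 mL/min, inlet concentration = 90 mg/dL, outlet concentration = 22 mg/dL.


K = Qb * (Cb_in - Cb_out) / Cb_in
K = 295 * (90 - 22) / 90
K = 222.9 mL/min


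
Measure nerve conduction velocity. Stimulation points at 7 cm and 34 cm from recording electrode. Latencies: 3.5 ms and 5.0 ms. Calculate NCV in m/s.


Distance = (34 - 7) / 100 = 0.27 m
dt = (5.0 - 3.5) / 1000 = 0.0015 s
NCV = dist / dt = 180 m/s


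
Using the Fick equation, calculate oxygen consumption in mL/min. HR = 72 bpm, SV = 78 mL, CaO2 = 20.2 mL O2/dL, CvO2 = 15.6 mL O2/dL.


CO = HR*SV = 72*78/1000 = 5.616 L/min
a-v O2 diff = 20.2 - 15.6 = 4.6 mL/dL
VO2 = CO * (CaO2-CvO2) * 10 dL/L
VO2 = 5.616 * 4.6 * 10
VO2 = 258.3 mL/min


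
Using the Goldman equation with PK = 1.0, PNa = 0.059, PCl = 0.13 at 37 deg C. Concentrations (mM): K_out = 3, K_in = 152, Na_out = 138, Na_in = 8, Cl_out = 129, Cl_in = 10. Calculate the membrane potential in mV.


Vm = (RT/F)*ln((PK*Ko + PNa*Nao + PCl*Cli)/(PK*Ki + PNa*Nai + PCl*Clo))
Numer = 12.442, Denom = 169.242
Vm = -69.76 mV


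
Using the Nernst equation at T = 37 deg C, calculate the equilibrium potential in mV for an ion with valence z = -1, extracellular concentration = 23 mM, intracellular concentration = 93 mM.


E = (RT/(zF)) * ln(C_out/C_in)
T = 37 + 273.15 = 310.15 K
E = (8.314 * 310.15 / (-1 * 96485)) * ln(23/93)
E = 37.34 mV


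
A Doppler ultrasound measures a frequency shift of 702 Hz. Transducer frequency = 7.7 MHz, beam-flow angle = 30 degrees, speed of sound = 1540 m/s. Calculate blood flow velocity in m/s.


v = fd * c / (2 * f0 * cos(theta))
v = 702 * 1540 / (2 * 7.7000e+06 * cos(30))
v = 0.08106 m/s


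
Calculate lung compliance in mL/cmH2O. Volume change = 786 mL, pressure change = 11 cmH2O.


C = dV / dP
C = 786 / 11
C = 71.45 mL/cmH2O


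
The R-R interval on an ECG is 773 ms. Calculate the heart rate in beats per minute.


HR = 60 / RR_interval(s)
RR = 773 ms = 0.773 s
HR = 60 / 0.773 = 77.62 bpm


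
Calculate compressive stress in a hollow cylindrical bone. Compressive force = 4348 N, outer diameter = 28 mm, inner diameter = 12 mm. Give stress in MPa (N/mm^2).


A = pi*(r_o^2 - r_i^2)
r_o = 14 mm, r_i = 6 mm
A = 502.655 mm^2
sigma = F/A = 4348 / 502.655
sigma = 8.65 MPa


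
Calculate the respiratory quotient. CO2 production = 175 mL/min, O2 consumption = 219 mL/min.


RQ = VCO2 / VO2
RQ = 175 / 219
RQ = 0.7991


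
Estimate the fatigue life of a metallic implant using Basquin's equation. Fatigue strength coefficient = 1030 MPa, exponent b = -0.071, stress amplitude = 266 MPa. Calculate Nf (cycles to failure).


sigma_a = sigma_f' * (2Nf)^b
2Nf = (sigma_a/sigma_f')^(1/b)
2Nf = (266/1030)^(1/-0.071)
2Nf = 1.9101375e+08
Nf = 9.5507e+07


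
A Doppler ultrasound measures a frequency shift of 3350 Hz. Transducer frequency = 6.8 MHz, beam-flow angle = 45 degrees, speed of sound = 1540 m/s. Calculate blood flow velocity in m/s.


v = fd * c / (2 * f0 * cos(theta))
v = 3350 * 1540 / (2 * 6.8000e+06 * cos(45))
v = 0.5365 m/s


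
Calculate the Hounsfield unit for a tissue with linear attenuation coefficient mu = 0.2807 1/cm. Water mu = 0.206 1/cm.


HU = ((mu_tissue - mu_water) / mu_water) * 1000
HU = ((0.2807 - 0.206) / 0.206) * 1000
HU = 362.6


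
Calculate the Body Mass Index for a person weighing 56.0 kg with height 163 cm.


BMI = weight / height^2
height = 163 cm = 1.63 m
BMI = 56.0 / 1.63^2
BMI = 21.08 kg/m^2


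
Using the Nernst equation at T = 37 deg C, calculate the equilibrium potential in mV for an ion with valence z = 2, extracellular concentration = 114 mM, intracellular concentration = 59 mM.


E = (RT/(zF)) * ln(C_out/C_in)
T = 37 + 273.15 = 310.15 K
E = (8.314 * 310.15 / (2 * 96485)) * ln(114/59)
E = 8.801 mV


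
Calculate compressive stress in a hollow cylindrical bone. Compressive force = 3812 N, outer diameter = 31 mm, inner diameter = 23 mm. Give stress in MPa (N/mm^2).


A = pi*(r_o^2 - r_i^2)
r_o = 15.5 mm, r_i = 11.5 mm
A = 339.292 mm^2
sigma = F/A = 3812 / 339.292
sigma = 11.24 MPa


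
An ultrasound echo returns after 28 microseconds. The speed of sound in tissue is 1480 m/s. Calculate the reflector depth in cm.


depth = c * t / 2
t = 28 us = 2.8000e-05 s
depth = 1480 * 2.8000e-05 / 2
depth = 0.02072 m = 2.072 cm


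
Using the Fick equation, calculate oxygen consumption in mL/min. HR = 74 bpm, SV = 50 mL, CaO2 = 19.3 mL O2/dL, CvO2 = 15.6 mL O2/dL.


CO = HR*SV = 74*50/1000 = 3.7 L/min
a-v O2 diff = 19.3 - 15.6 = 3.7 mL/dL
VO2 = CO * (CaO2-CvO2) * 10 dL/L
VO2 = 3.7 * 3.7 * 10
VO2 = 136.9 mL/min


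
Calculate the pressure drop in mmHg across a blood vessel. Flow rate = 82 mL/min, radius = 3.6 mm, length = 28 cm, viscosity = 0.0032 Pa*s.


dP = 8*mu*L*Q / (pi*r^4)
Q = 82 mL/min = 1.36667e-06 m^3/s
dP = 18.5653 Pa = 18.5653 / 133.322 mmHg = 0.1393 mmHg


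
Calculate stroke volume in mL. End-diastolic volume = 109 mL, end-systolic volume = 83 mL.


SV = EDV - ESV
SV = 109 - 83
SV = 26 mL


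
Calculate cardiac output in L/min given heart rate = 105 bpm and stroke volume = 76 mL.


CO = HR * SV
CO = 105 * 76 / 1000
CO = 7.98 L/min


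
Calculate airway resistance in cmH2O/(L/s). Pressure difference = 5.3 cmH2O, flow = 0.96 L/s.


R = dP / flow
R = 5.3 / 0.96
R = 5.521 cmH2O/(L/s)


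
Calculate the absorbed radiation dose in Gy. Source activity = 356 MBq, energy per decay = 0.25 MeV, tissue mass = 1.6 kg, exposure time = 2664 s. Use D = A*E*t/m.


A = 356 MBq = 3.5600e+08 Bq
E = 0.25 MeV = 4.005e-14 J
D = A*E*t/m = 3.5600e+08*4.005e-14*2664/1.6
D = 0.02374 Gy


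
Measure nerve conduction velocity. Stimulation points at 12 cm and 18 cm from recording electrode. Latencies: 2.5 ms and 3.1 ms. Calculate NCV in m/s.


Distance = (18 - 12) / 100 = 0.06 m
dt = (3.1 - 2.5) / 1000 = 6.0000e-04 s
NCV = dist / dt = 100 m/s


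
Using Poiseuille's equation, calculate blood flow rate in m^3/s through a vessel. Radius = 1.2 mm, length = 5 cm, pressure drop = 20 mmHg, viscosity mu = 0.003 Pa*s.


Q = pi*r^4*dP / (8*mu*L)
r = 0.0012 m, L = 0.05 m
dP = 20 mmHg = 2666.44 Pa
Q = 1.4475e-05 m^3/s


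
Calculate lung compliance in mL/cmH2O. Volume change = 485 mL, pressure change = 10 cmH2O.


C = dV / dP
C = 485 / 10
C = 48.5 mL/cmH2O


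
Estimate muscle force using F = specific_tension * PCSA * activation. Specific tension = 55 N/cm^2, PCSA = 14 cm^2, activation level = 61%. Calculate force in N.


F = sigma * PCSA * activation
F = 55 * 14 * 0.61
F = 469.7 N


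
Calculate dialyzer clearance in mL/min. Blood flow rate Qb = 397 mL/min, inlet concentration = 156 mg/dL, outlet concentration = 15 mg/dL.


K = Qb * (Cb_in - Cb_out) / Cb_in
K = 397 * (156 - 15) / 156
K = 358.8 mL/min


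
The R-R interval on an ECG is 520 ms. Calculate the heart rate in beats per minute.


HR = 60 / RR_interval(s)
RR = 520 ms = 0.52 s
HR = 60 / 0.52 = 115.4 bpm


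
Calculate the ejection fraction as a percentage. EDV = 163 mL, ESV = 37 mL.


SV = EDV - ESV = 163 - 37 = 126 mL
EF = SV/EDV * 100 = 126/163 * 100
EF = 77.3%


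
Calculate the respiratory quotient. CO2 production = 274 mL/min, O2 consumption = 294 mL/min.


RQ = VCO2 / VO2
RQ = 274 / 294
RQ = 0.932


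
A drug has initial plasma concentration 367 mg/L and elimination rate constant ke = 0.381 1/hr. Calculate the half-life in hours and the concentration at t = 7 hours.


t_half = ln(2) / ke = 0.693147 / 0.381 = 1.819 hr
C(t) = C0 * exp(-ke*t) = 367 * exp(-0.381*7)
C(7) = 25.49 mg/L


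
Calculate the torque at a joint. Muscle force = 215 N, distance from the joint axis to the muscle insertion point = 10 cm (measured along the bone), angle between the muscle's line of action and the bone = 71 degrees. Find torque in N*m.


Torque = F * d * sin(theta)   (moment arm = d*sin(theta))
d = 10 cm = 0.1 m
Torque = 215 * 0.1 * sin(71)
Torque = 20.33 N*m


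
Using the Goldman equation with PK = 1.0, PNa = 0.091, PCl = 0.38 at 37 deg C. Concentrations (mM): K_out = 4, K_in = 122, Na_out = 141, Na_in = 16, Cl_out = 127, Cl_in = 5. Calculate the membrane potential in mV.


Vm = (RT/F)*ln((PK*Ko + PNa*Nao + PCl*Cli)/(PK*Ki + PNa*Nai + PCl*Clo))
Numer = 18.731, Denom = 171.716
Vm = -59.21 mV


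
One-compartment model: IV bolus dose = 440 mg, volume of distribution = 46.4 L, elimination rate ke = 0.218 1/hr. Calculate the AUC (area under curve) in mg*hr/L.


C0 = Dose/Vd = 440/46.4 = 9.48276 mg/L
AUC = C0/ke = 9.48276/0.218
AUC = 43.5 mg*hr/L


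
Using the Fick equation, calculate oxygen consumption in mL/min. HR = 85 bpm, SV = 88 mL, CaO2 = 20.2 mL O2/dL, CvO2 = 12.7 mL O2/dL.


CO = HR*SV = 85*88/1000 = 7.48 L/min
a-v O2 diff = 20.2 - 12.7 = 7.5 mL/dL
VO2 = CO * (CaO2-CvO2) * 10 dL/L
VO2 = 7.48 * 7.5 * 10
VO2 = 561 mL/min


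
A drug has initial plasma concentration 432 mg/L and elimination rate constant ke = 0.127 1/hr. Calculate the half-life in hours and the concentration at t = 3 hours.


t_half = ln(2) / ke = 0.693147 / 0.127 = 5.458 hr
C(t) = C0 * exp(-ke*t) = 432 * exp(-0.127*3)
C(3) = 295.1 mg/L
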